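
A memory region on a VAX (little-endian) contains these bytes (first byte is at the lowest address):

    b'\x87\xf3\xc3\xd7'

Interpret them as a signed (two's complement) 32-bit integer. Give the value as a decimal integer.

Little-endian: lowest address holds the least-significant byte.
Reassemble most-significant byte first: D7 C3 F3 87 → 0xD7C3F387.
Top bit is set, so as a signed 32-bit value this is 0xD7C3F387 − 2^32 = -675023993.

-675023993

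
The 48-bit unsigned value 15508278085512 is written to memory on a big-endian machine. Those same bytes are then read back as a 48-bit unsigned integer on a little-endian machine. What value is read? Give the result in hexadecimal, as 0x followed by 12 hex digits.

0x880768CD1A0E

15508278085512 in 48-bit hexadecimal is 0x0E1ACD680788.
Stored big-endian, the bytes at ascending addresses are 0E 1A CD 68 07 88.
Read back as little-endian, the first byte is least significant, giving 0x880768CD1A0E.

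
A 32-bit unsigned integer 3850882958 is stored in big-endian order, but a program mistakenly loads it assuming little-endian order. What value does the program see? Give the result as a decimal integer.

3850882958 in 32-bit hexadecimal is 0xE587CF8E.
Stored big-endian, the bytes at ascending addresses are E5 87 CF 8E.
Read back as little-endian, the first byte is least significant, giving 0x8ECF87E5.
0x8ECF87E5 = 2395965413.

2395965413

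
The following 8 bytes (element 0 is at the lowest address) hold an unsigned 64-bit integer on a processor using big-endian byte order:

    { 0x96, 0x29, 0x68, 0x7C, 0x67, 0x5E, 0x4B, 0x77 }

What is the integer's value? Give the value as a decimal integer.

10820294463253793655

In big-endian order the high byte comes first in memory.
The bytes are already most-significant first: 0x9629687C675E4B77.
0x9629687C675E4B77 = 10820294463253793655.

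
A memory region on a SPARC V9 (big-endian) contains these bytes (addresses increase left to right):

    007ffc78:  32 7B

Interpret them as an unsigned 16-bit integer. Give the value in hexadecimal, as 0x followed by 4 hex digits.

0x327B

In big-endian order the high byte comes first in memory.
The bytes are already most-significant first: 0x327B.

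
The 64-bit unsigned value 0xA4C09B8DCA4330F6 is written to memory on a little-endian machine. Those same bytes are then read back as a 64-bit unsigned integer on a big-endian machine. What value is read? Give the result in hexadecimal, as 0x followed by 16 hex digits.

Stored little-endian, the bytes at ascending addresses are F6 30 43 CA 8D 9B C0 A4.
Read back as big-endian, the last byte is least significant, giving 0xF63043CA8D9BC0A4.

0xF63043CA8D9BC0A4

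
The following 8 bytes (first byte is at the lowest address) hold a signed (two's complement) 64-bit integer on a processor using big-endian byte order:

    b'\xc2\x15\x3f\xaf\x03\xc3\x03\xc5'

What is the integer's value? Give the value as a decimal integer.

-4461589834925669435

Big-endian: lowest address holds the most-significant byte.
The bytes are already most-significant first: 0xC2153FAF03C303C5.
Top bit is set, so as a signed 64-bit value this is 0xC2153FAF03C303C5 − 2^64 = -4461589834925669435.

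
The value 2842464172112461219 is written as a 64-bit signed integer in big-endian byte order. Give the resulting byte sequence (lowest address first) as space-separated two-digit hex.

2842464172112461219 in hexadecimal, padded to 64 bits, is 0x2772761AC189BDA3.
Split into bytes (most-significant first): 27 72 76 1A C1 89 BD A3.
Big-endian: lowest address holds the most-significant byte.
So the memory order matches the most-significant-first order: 27 72 76 1A C1 89 BD A3.

27 72 76 1A C1 89 BD A3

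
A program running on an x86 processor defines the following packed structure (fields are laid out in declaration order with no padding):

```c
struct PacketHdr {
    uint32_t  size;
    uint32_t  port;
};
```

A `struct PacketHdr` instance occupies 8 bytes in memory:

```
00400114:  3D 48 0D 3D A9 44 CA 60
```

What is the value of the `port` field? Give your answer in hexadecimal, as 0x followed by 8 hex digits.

0x60CA44A9

`port` follows `size` (4 bytes), so it starts at byte offset 4 and occupies 4 bytes.
Bytes at offsets 4..7: A9 44 CA 60.
In little-endian order the low byte comes first in memory.
Reassemble most-significant byte first: 60 CA 44 A9 → 0x60CA44A9.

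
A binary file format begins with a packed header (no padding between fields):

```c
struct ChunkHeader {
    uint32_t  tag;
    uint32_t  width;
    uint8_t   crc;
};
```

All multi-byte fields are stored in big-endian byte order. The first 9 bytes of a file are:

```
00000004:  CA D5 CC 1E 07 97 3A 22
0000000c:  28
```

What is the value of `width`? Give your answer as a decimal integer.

`width` follows `tag` (4 bytes), so it starts at byte offset 4 and occupies 4 bytes.
Bytes at offsets 4..7: 07 97 3A 22.
Big-endian stores the most-significant byte at the lowest address.
The bytes are already most-significant first: 0x07973A22.
0x07973A22 = 127351330.

127351330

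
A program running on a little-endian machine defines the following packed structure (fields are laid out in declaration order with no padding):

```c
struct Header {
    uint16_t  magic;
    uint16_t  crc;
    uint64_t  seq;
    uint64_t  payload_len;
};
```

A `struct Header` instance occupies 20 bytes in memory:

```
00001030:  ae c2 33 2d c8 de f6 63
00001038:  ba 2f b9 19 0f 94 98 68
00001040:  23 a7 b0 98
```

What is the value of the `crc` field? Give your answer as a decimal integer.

11571

`crc` follows `magic` (2 bytes), so it starts at byte offset 2 and occupies 2 bytes.
Bytes at offsets 2..3: 33 2D.
In little-endian order the low byte comes first in memory.
Reassemble most-significant byte first: 2D 33 → 0x2D33.
0x2D33 = 11571.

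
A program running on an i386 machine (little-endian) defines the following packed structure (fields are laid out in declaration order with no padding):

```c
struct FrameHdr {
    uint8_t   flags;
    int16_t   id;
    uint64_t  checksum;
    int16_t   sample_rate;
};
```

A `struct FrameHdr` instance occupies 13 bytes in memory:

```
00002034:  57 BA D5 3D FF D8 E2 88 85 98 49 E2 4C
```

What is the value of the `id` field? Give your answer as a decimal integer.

`id` follows `flags` (1 byte), so it starts at byte offset 1 and occupies 2 bytes.
Bytes at offsets 1..2: BA D5.
In little-endian order the low byte comes first in memory.
Reassemble most-significant byte first: D5 BA → 0xD5BA.
Top bit is set, so as a signed 16-bit value this is 0xD5BA − 2^16 = -10822.

-10822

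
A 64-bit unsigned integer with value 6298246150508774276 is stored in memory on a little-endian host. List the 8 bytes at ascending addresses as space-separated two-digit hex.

84 03 0C 1D 81 DD 67 57

6298246150508774276 in hexadecimal, padded to 64 bits, is 0x5767DD811D0C0384.
Split into bytes (most-significant first): 57 67 DD 81 1D 0C 03 84.
In little-endian order the low byte comes first in memory.
So at ascending addresses the bytes are 84 03 0C 1D 81 DD 67 57.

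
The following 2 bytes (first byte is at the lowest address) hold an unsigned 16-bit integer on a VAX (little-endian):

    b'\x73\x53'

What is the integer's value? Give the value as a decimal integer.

Little-endian: lowest address holds the least-significant byte.
Reassemble most-significant byte first: 53 73 → 0x5373.
0x5373 = 21363.

21363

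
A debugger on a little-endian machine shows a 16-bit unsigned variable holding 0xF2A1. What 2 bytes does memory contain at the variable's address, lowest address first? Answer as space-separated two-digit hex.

A1 F2

Split into bytes (most-significant first): F2 A1.
Little-endian stores the least-significant byte at the lowest address.
So at ascending addresses the bytes are A1 F2.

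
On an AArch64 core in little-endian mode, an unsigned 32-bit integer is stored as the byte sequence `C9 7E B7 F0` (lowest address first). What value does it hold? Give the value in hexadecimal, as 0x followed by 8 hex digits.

In little-endian order the low byte comes first in memory.
Reassemble most-significant byte first: F0 B7 7E C9 → 0xF0B77EC9.

0xF0B77EC9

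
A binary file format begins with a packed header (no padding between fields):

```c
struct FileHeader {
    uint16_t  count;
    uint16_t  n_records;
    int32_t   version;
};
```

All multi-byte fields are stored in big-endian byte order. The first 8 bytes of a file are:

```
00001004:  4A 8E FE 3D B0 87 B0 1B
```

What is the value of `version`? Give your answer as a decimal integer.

`version` follows `count` (2 B), `n_records` (2 B), so it starts at offset 2 + 2 = 4 and occupies 4 bytes.
Bytes at offsets 4..7: B0 87 B0 1B.
Big-endian: lowest address holds the most-significant byte.
The bytes are already most-significant first: 0xB087B01B.
Top bit is set, so as a signed 32-bit value this is 0xB087B01B − 2^32 = -1333284837.

-1333284837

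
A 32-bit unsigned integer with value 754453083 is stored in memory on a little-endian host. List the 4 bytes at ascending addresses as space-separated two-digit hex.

754453083 in hexadecimal, padded to 32 bits, is 0x2CF80A5B.
Split into bytes (most-significant first): 2C F8 0A 5B.
In little-endian order the low byte comes first in memory.
So at ascending addresses the bytes are 5B 0A F8 2C.

5B 0A F8 2C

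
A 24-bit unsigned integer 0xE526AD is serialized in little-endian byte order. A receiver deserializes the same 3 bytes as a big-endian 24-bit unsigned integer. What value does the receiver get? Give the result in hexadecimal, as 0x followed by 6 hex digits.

0xAD26E5

Stored little-endian, the bytes at ascending addresses are AD 26 E5.
Read back as big-endian, the last byte is least significant, giving 0xAD26E5.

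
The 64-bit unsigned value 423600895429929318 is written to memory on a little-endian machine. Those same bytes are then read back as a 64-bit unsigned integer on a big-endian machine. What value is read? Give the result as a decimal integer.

7379608834168250373

423600895429929318 in 64-bit hexadecimal is 0x05E0EEC522A36966.
Stored little-endian, the bytes at ascending addresses are 66 69 A3 22 C5 EE E0 05.
Read back as big-endian, the last byte is least significant, giving 0x6669A322C5EEE005.
0x6669A322C5EEE005 = 7379608834168250373.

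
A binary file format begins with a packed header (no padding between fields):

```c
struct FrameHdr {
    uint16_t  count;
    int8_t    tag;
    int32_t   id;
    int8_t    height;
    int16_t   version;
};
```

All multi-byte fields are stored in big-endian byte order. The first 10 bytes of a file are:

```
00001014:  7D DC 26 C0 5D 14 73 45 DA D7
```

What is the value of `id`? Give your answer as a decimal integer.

-1067641741

`id` follows `count` (2 B), `tag` (1 B), so it starts at offset 2 + 1 = 3 and occupies 4 bytes.
Bytes at offsets 3..6: C0 5D 14 73.
In big-endian order the high byte comes first in memory.
The bytes are already most-significant first: 0xC05D1473.
Top bit is set, so as a signed 32-bit value this is 0xC05D1473 − 2^32 = -1067641741.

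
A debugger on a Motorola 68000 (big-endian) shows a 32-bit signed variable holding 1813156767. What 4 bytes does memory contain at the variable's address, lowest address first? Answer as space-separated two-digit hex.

6C 12 93 9F

1813156767 in hexadecimal, padded to 32 bits, is 0x6C12939F.
Split into bytes (most-significant first): 6C 12 93 9F.
Big-endian: lowest address holds the most-significant byte.
So the memory order matches the most-significant-first order: 6C 12 93 9F.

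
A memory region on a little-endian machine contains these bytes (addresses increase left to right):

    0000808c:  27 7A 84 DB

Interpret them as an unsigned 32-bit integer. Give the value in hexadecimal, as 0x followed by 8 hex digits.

Little-endian: lowest address holds the least-significant byte.
Reassemble most-significant byte first: DB 84 7A 27 → 0xDB847A27.

0xDB847A27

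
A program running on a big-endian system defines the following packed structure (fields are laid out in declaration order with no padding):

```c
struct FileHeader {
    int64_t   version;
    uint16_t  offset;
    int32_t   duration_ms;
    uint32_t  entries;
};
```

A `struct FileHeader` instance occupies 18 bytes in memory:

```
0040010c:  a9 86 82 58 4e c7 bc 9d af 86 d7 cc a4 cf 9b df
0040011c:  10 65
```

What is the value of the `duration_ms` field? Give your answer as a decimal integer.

`duration_ms` follows `version` (8 B), `offset` (2 B), so it starts at offset 8 + 2 = 10 and occupies 4 bytes.
Bytes at offsets 10..13: D7 CC A4 CF.
Big-endian stores the most-significant byte at the lowest address.
The bytes are already most-significant first: 0xD7CCA4CF.
Top bit is set, so as a signed 32-bit value this is 0xD7CCA4CF − 2^32 = -674454321.

-674454321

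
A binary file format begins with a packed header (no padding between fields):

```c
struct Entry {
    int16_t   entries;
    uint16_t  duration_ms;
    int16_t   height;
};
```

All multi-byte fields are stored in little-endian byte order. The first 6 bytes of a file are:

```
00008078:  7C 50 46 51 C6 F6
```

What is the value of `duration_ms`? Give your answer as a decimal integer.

`duration_ms` follows `entries` (2 bytes), so it starts at byte offset 2 and occupies 2 bytes.
Bytes at offsets 2..3: 46 51.
Little-endian stores the least-significant byte at the lowest address.
Reassemble most-significant byte first: 51 46 → 0x5146.
0x5146 = 20806.

20806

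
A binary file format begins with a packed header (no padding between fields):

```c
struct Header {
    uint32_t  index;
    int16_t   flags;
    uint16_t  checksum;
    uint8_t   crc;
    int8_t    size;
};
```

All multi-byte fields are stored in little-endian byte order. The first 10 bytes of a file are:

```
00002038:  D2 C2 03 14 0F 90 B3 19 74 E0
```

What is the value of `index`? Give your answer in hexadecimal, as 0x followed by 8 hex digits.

0x1403C2D2

`index` is the first field, at byte offset 0, occupying 4 bytes.
Bytes at offsets 0..3: D2 C2 03 14.
In little-endian order the low byte comes first in memory.
Reassemble most-significant byte first: 14 03 C2 D2 → 0x1403C2D2.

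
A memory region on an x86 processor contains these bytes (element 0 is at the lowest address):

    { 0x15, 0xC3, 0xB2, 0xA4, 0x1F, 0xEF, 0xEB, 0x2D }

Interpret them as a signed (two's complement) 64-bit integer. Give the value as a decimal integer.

3309001270419964693

Little-endian: lowest address holds the least-significant byte.
Reassemble most-significant byte first: 2D EB EF 1F A4 B2 C3 15 → 0x2DEBEF1FA4B2C315.
0x2DEBEF1FA4B2C315 = 3309001270419964693.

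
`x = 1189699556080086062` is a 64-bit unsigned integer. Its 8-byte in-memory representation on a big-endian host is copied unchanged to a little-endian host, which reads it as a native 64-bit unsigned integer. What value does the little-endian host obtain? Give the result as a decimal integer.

1189699556080086062 in 64-bit hexadecimal is 0x1082A9716597EC2E.
Stored big-endian, the bytes at ascending addresses are 10 82 A9 71 65 97 EC 2E.
Read back as little-endian, the first byte is least significant, giving 0x2EEC976571A98210.
0x2EEC976571A98210 = 3381243882202825232.

3381243882202825232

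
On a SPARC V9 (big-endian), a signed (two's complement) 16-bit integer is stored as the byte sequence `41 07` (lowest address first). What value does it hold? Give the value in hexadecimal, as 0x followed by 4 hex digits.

In big-endian order the high byte comes first in memory.
The bytes are already most-significant first: 0x4107.

0x4107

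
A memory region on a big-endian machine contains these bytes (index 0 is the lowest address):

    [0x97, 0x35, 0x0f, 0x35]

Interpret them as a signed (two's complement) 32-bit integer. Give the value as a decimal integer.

Big-endian stores the most-significant byte at the lowest address.
The bytes are already most-significant first: 0x97350F35.
Top bit is set, so as a signed 32-bit value this is 0x97350F35 − 2^32 = -1758130379.

-1758130379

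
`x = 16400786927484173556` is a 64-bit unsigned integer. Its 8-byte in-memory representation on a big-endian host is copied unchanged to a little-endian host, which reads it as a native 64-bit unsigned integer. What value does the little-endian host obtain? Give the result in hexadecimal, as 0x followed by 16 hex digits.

0xF47C90C1D04C9BE3

16400786927484173556 in 64-bit hexadecimal is 0xE39B4CD0C1907CF4.
Stored big-endian, the bytes at ascending addresses are E3 9B 4C D0 C1 90 7C F4.
Read back as little-endian, the first byte is least significant, giving 0xF47C90C1D04C9BE3.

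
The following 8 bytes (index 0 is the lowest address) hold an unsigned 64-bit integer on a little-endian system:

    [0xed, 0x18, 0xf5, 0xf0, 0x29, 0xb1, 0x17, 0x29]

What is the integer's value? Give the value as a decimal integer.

2961030073713760493

Little-endian: lowest address holds the least-significant byte.
Reassemble most-significant byte first: 29 17 B1 29 F0 F5 18 ED → 0x2917B129F0F518ED.
0x2917B129F0F518ED = 2961030073713760493.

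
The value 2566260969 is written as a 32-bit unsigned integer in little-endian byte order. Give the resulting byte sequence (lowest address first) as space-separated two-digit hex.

2566260969 in hexadecimal, padded to 32 bits, is 0x98F608E9.
Split into bytes (most-significant first): 98 F6 08 E9.
Little-endian: lowest address holds the least-significant byte.
So at ascending addresses the bytes are E9 08 F6 98.

E9 08 F6 98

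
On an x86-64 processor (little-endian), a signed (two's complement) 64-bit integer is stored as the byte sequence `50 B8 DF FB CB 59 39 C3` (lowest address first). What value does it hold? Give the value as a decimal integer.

In little-endian order the low byte comes first in memory.
Reassemble most-significant byte first: C3 39 59 CB FB DF B8 50 → 0xC33959CBFBDFB850.
Top bit is set, so as a signed 64-bit value this is 0xC33959CBFBDFB850 − 2^64 = -4379370430002120624.

-4379370430002120624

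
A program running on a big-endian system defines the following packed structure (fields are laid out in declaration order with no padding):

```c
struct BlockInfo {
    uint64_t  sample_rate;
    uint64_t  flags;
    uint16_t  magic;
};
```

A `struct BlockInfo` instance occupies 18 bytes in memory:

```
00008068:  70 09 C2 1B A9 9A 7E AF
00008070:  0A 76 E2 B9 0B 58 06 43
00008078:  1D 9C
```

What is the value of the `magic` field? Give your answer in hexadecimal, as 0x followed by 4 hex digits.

`magic` follows `sample_rate` (8 B), `flags` (8 B), so it starts at offset 8 + 8 = 16 and occupies 2 bytes.
Bytes at offsets 16..17: 1D 9C.
Big-endian: lowest address holds the most-significant byte.
The bytes are already most-significant first: 0x1D9C.

0x1D9C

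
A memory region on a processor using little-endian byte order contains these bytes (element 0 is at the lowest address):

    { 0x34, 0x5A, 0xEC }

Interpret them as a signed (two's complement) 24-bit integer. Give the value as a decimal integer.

-1287628

Little-endian stores the least-significant byte at the lowest address.
Reassemble most-significant byte first: EC 5A 34 → 0xEC5A34.
Top bit is set, so as a signed 24-bit value this is 0xEC5A34 − 2^24 = -1287628.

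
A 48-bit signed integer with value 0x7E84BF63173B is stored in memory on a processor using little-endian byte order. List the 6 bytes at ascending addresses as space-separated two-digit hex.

3B 17 63 BF 84 7E

Split into bytes (most-significant first): 7E 84 BF 63 17 3B.
In little-endian order the low byte comes first in memory.
So at ascending addresses the bytes are 3B 17 63 BF 84 7E.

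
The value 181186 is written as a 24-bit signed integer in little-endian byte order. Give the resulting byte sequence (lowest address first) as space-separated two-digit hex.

181186 in hexadecimal, padded to 24 bits, is 0x02C3C2.
Split into bytes (most-significant first): 02 C3 C2.
In little-endian order the low byte comes first in memory.
So at ascending addresses the bytes are C2 C3 02.

C2 C3 02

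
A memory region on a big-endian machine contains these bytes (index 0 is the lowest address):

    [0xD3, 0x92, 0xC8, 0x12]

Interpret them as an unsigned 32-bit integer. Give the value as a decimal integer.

In big-endian order the high byte comes first in memory.
The bytes are already most-significant first: 0xD392C812.
0xD392C812 = 3549612050.

3549612050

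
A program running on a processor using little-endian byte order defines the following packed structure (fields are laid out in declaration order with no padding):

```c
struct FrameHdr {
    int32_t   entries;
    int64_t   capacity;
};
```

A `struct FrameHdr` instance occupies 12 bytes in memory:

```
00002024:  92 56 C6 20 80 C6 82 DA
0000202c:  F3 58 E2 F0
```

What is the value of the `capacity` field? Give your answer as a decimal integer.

`capacity` follows `entries` (4 bytes), so it starts at byte offset 4 and occupies 8 bytes.
Bytes at offsets 4..11: 80 C6 82 DA F3 58 E2 F0.
Little-endian stores the least-significant byte at the lowest address.
Reassemble most-significant byte first: F0 E2 58 F3 DA 82 C6 80 → 0xF0E258F3DA82C680.
Top bit is set, so as a signed 64-bit value this is 0xF0E258F3DA82C680 − 2^64 = -1089210355503937920.

-1089210355503937920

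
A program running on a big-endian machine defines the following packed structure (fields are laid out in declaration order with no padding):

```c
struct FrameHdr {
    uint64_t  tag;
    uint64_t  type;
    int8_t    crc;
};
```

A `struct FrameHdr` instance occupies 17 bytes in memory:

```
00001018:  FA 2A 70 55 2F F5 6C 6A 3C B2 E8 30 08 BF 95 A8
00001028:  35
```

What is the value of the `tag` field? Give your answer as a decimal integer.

18026343969682975850

`tag` is the first field, at byte offset 0, occupying 8 bytes.
Bytes at offsets 0..7: FA 2A 70 55 2F F5 6C 6A.
Big-endian: lowest address holds the most-significant byte.
The bytes are already most-significant first: 0xFA2A70552FF56C6A.
0xFA2A70552FF56C6A = 18026343969682975850.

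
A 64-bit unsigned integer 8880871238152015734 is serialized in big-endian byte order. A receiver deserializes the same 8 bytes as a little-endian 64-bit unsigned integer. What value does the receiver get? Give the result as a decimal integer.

8561070858438786939

8880871238152015734 in 64-bit hexadecimal is 0x7B3F31569608CF76.
Stored big-endian, the bytes at ascending addresses are 7B 3F 31 56 96 08 CF 76.
Read back as little-endian, the first byte is least significant, giving 0x76CF089656313F7B.
0x76CF089656313F7B = 8561070858438786939.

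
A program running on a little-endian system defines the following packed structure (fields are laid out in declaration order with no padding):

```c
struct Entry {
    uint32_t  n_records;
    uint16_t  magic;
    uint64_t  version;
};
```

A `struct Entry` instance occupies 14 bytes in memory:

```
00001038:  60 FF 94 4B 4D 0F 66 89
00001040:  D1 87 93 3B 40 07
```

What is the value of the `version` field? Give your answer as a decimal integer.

`version` follows `n_records` (4 B), `magic` (2 B), so it starts at offset 4 + 2 = 6 and occupies 8 bytes.
Bytes at offsets 6..13: 66 89 D1 87 93 3B 40 07.
Little-endian stores the least-significant byte at the lowest address.
Reassemble most-significant byte first: 07 40 3B 93 87 D1 89 66 → 0x07403B9387D18966.
0x07403B9387D18966 = 522483061599865190.

522483061599865190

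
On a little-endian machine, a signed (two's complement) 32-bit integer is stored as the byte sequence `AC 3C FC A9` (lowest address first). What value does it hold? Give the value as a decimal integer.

-1443087188

Little-endian: lowest address holds the least-significant byte.
Reassemble most-significant byte first: A9 FC 3C AC → 0xA9FC3CAC.
Top bit is set, so as a signed 32-bit value this is 0xA9FC3CAC − 2^32 = -1443087188.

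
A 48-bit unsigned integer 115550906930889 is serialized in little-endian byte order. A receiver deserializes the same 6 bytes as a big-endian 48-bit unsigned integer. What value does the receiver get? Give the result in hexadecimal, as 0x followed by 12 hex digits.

115550906930889 in 48-bit hexadecimal is 0x6917CAC2D6C9.
Stored little-endian, the bytes at ascending addresses are C9 D6 C2 CA 17 69.
Read back as big-endian, the last byte is least significant, giving 0xC9D6C2CA1769.

0xC9D6C2CA1769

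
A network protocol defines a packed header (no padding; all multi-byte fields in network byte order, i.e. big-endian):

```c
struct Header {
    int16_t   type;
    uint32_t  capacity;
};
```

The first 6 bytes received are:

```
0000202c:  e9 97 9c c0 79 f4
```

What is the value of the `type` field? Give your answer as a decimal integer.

`type` is the first field, at byte offset 0, occupying 2 bytes.
Bytes at offsets 0..1: E9 97.
In big-endian order the high byte comes first in memory.
The bytes are already most-significant first: 0xE997.
Top bit is set, so as a signed 16-bit value this is 0xE997 − 2^16 = -5737.

-5737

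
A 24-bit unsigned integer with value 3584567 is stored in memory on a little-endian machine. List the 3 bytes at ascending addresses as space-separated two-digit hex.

37 B2 36

3584567 in hexadecimal, padded to 24 bits, is 0x36B237.
Split into bytes (most-significant first): 36 B2 37.
In little-endian order the low byte comes first in memory.
So at ascending addresses the bytes are 37 B2 36.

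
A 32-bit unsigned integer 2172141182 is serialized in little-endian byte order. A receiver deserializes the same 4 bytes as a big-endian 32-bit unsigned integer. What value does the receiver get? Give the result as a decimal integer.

2172141182 in 32-bit hexadecimal is 0x81783E7E.
Stored little-endian, the bytes at ascending addresses are 7E 3E 78 81.
Read back as big-endian, the last byte is least significant, giving 0x7E3E7881.
0x7E3E7881 = 2118023297.

2118023297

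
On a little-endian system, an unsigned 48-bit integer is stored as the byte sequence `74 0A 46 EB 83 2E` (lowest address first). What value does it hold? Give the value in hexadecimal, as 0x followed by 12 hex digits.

In little-endian order the low byte comes first in memory.
Reassemble most-significant byte first: 2E 83 EB 46 0A 74 → 0x2E83EB460A74.

0x2E83EB460A74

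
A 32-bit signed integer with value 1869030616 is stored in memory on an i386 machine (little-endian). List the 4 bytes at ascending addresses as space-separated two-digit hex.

1869030616 in hexadecimal, padded to 32 bits, is 0x6F6724D8.
Split into bytes (most-significant first): 6F 67 24 D8.
Little-endian stores the least-significant byte at the lowest address.
So at ascending addresses the bytes are D8 24 67 6F.

D8 24 67 6F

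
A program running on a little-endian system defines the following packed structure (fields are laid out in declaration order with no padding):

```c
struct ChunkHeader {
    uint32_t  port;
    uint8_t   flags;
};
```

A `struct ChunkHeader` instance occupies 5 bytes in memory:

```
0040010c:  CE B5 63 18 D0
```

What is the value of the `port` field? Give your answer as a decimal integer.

`port` is the first field, at byte offset 0, occupying 4 bytes.
Bytes at offsets 0..3: CE B5 63 18.
Little-endian: lowest address holds the least-significant byte.
Reassemble most-significant byte first: 18 63 B5 CE → 0x1863B5CE.
0x1863B5CE = 409187790.

409187790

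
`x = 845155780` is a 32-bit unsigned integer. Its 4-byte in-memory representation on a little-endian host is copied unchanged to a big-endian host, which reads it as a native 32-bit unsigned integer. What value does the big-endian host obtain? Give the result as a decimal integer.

3289210930

845155780 in 32-bit hexadecimal is 0x32600DC4.
Stored little-endian, the bytes at ascending addresses are C4 0D 60 32.
Read back as big-endian, the last byte is least significant, giving 0xC40D6032.
0xC40D6032 = 3289210930.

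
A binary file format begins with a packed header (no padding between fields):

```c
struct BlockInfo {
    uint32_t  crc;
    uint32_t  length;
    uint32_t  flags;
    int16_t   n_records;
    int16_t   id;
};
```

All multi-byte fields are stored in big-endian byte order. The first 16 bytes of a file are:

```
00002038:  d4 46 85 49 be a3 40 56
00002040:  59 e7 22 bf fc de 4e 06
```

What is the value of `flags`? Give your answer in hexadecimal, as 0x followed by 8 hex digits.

`flags` follows `crc` (4 B), `length` (4 B), so it starts at offset 4 + 4 = 8 and occupies 4 bytes.
Bytes at offsets 8..11: 59 E7 22 BF.
Big-endian: lowest address holds the most-significant byte.
The bytes are already most-significant first: 0x59E722BF.

0x59E722BF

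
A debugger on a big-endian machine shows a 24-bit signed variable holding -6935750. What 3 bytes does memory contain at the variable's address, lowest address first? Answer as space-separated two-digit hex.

Two's complement of -6935750 in 24 bits: 6935750 = 0x69D4C6; invert → 0x962B39; add 1 → 0x962B3A.
Split into bytes (most-significant first): 96 2B 3A.
Big-endian stores the most-significant byte at the lowest address.
So the memory order matches the most-significant-first order: 96 2B 3A.

96 2B 3A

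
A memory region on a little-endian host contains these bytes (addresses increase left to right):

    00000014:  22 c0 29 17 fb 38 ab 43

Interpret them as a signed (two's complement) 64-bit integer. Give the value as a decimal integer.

4876053672635252770

Little-endian stores the least-significant byte at the lowest address.
Reassemble most-significant byte first: 43 AB 38 FB 17 29 C0 22 → 0x43AB38FB1729C022.
0x43AB38FB1729C022 = 4876053672635252770.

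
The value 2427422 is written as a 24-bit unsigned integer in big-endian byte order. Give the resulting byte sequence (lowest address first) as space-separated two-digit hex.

25 0A 1E

2427422 in hexadecimal, padded to 24 bits, is 0x250A1E.
Split into bytes (most-significant first): 25 0A 1E.
Big-endian: lowest address holds the most-significant byte.
So the memory order matches the most-significant-first order: 25 0A 1E.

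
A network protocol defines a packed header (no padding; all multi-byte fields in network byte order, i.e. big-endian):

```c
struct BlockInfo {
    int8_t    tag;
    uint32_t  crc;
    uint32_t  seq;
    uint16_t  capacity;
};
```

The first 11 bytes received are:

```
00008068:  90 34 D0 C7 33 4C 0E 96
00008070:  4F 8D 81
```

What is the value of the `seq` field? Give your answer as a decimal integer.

1276024399

`seq` follows `tag` (1 B), `crc` (4 B), so it starts at offset 1 + 4 = 5 and occupies 4 bytes.
Bytes at offsets 5..8: 4C 0E 96 4F.
Big-endian stores the most-significant byte at the lowest address.
The bytes are already most-significant first: 0x4C0E964F.
0x4C0E964F = 1276024399.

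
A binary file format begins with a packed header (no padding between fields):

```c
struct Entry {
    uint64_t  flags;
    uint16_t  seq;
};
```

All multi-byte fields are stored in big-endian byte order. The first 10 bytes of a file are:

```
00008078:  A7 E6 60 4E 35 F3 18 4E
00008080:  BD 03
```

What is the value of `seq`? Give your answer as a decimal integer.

48387

`seq` follows `flags` (8 bytes), so it starts at byte offset 8 and occupies 2 bytes.
Bytes at offsets 8..9: BD 03.
Big-endian stores the most-significant byte at the lowest address.
The bytes are already most-significant first: 0xBD03.
0xBD03 = 48387.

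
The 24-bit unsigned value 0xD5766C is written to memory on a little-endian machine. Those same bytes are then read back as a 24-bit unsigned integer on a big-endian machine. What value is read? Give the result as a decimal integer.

Stored little-endian, the bytes at ascending addresses are 6C 76 D5.
Read back as big-endian, the last byte is least significant, giving 0x6C76D5.
0x6C76D5 = 7108309.

7108309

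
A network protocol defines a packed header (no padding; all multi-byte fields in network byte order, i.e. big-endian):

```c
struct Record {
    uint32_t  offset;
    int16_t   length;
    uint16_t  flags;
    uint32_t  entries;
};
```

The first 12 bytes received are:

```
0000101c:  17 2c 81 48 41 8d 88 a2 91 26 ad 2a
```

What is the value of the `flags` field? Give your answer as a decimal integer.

`flags` follows `offset` (4 B), `length` (2 B), so it starts at offset 4 + 2 = 6 and occupies 2 bytes.
Bytes at offsets 6..7: 88 A2.
Big-endian: lowest address holds the most-significant byte.
The bytes are already most-significant first: 0x88A2.
0x88A2 = 34978.

34978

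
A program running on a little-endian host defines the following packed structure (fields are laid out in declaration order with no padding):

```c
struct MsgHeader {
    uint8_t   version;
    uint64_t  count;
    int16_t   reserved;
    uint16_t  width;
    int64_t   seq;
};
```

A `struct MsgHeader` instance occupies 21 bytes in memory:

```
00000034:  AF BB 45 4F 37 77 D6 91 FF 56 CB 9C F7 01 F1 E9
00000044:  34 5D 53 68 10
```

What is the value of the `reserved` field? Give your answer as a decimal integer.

`reserved` follows `version` (1 B), `count` (8 B), so it starts at offset 1 + 8 = 9 and occupies 2 bytes.
Bytes at offsets 9..10: 56 CB.
In little-endian order the low byte comes first in memory.
Reassemble most-significant byte first: CB 56 → 0xCB56.
Top bit is set, so as a signed 16-bit value this is 0xCB56 − 2^16 = -13482.

-13482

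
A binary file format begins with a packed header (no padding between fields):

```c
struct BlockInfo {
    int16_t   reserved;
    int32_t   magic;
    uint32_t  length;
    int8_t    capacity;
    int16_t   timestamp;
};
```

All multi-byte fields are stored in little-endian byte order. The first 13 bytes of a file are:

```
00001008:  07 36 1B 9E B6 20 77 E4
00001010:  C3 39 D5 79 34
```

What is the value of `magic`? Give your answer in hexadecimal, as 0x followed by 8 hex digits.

`magic` follows `reserved` (2 bytes), so it starts at byte offset 2 and occupies 4 bytes.
Bytes at offsets 2..5: 1B 9E B6 20.
Little-endian stores the least-significant byte at the lowest address.
Reassemble most-significant byte first: 20 B6 9E 1B → 0x20B69E1B.

0x20B69E1B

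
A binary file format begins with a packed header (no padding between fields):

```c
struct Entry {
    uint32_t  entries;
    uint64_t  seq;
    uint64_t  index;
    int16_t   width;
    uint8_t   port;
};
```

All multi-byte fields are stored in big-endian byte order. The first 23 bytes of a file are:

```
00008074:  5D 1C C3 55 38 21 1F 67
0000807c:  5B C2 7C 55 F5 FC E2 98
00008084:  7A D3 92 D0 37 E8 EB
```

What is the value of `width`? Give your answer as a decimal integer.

14312

`width` follows `entries` (4 B), `seq` (8 B), `index` (8 B), so it starts at offset 4 + 8 + 8 = 20 and occupies 2 bytes.
Bytes at offsets 20..21: 37 E8.
In big-endian order the high byte comes first in memory.
The bytes are already most-significant first: 0x37E8.
0x37E8 = 14312.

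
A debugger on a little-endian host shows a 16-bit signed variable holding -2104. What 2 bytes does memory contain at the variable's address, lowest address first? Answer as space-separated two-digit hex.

Two's complement of -2104 in 16 bits: 2104 = 0x0838; invert → 0xF7C7; add 1 → 0xF7C8.
Split into bytes (most-significant first): F7 C8.
Little-endian: lowest address holds the least-significant byte.
So at ascending addresses the bytes are C8 F7.

C8 F7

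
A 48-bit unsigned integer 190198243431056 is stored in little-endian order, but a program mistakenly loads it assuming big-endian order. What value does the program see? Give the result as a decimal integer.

158959910189996

190198243431056 in 48-bit hexadecimal is 0xACFBFABC9290.
Stored little-endian, the bytes at ascending addresses are 90 92 BC FA FB AC.
Read back as big-endian, the last byte is least significant, giving 0x9092BCFAFBAC.
0x9092BCFAFBAC = 158959910189996.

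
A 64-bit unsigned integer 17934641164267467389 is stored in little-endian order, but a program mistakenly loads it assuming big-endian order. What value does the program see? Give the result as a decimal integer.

17934641164267467389 in 64-bit hexadecimal is 0xF8E4A51DFA42B27D.
Stored little-endian, the bytes at ascending addresses are 7D B2 42 FA 1D A5 E4 F8.
Read back as big-endian, the last byte is least significant, giving 0x7DB242FA1DA5E4F8.
0x7DB242FA1DA5E4F8 = 9057375442602157304.

9057375442602157304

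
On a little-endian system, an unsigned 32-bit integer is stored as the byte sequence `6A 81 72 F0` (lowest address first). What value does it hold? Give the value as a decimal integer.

4034036074

Little-endian stores the least-significant byte at the lowest address.
Reassemble most-significant byte first: F0 72 81 6A → 0xF072816A.
0xF072816A = 4034036074.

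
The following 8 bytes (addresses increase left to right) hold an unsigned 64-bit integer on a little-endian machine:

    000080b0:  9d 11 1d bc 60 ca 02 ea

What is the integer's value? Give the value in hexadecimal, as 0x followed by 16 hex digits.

0xEA02CA60BC1D119D

Little-endian: lowest address holds the least-significant byte.
Reassemble most-significant byte first: EA 02 CA 60 BC 1D 11 9D → 0xEA02CA60BC1D119D.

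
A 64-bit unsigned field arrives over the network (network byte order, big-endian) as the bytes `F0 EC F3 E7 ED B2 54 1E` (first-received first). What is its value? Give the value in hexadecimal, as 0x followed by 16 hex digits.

0xF0ECF3E7EDB2541E

In big-endian order the high byte comes first in memory.
The bytes are already most-significant first: 0xF0ECF3E7EDB2541E.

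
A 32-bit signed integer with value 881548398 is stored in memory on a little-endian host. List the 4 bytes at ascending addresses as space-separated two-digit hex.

6E 5C 8B 34

881548398 in hexadecimal, padded to 32 bits, is 0x348B5C6E.
Split into bytes (most-significant first): 34 8B 5C 6E.
In little-endian order the low byte comes first in memory.
So at ascending addresses the bytes are 6E 5C 8B 34.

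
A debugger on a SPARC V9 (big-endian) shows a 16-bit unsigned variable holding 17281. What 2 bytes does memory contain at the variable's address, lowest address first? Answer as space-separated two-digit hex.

43 81

17281 in hexadecimal, padded to 16 bits, is 0x4381.
Split into bytes (most-significant first): 43 81.
In big-endian order the high byte comes first in memory.
So the memory order matches the most-significant-first order: 43 81.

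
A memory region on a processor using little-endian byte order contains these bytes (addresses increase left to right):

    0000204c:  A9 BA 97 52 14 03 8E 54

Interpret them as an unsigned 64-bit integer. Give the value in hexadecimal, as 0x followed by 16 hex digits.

Little-endian: lowest address holds the least-significant byte.
Reassemble most-significant byte first: 54 8E 03 14 52 97 BA A9 → 0x548E03145297BAA9.

0x548E03145297BAA9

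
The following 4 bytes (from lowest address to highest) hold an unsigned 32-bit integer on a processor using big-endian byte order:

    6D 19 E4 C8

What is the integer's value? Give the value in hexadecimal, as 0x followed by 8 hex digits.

0x6D19E4C8

Big-endian: lowest address holds the most-significant byte.
The bytes are already most-significant first: 0x6D19E4C8.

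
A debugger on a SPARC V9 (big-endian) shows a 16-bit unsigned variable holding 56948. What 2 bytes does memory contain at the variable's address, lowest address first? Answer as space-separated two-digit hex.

DE 74

56948 in hexadecimal, padded to 16 bits, is 0xDE74.
Split into bytes (most-significant first): DE 74.
Big-endian stores the most-significant byte at the lowest address.
So the memory order matches the most-significant-first order: DE 74.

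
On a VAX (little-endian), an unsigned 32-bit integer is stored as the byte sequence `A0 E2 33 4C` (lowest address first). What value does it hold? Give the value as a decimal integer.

In little-endian order the low byte comes first in memory.
Reassemble most-significant byte first: 4C 33 E2 A0 → 0x4C33E2A0.
0x4C33E2A0 = 1278468768.

1278468768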